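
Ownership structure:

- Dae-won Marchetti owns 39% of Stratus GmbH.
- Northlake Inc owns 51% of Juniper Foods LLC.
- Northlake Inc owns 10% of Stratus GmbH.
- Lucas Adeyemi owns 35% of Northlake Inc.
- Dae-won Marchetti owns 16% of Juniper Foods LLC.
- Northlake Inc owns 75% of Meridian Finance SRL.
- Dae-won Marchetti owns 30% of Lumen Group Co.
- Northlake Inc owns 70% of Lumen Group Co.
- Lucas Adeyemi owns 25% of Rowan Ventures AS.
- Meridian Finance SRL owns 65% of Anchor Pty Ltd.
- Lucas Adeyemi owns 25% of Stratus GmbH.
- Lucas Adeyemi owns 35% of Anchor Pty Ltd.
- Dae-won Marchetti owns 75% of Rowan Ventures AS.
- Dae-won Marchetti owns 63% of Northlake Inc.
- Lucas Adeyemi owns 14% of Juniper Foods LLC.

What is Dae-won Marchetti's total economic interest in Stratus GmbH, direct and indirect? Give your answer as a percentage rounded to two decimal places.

Dae-won reaches Stratus along 2 paths.
Direct stake: 39% = 39%.
Via Northlake: 63% × 10% = 6.3%.
Total: 39% + 6.3% = 45.3%.
Rounded: 45.30%.

45.30%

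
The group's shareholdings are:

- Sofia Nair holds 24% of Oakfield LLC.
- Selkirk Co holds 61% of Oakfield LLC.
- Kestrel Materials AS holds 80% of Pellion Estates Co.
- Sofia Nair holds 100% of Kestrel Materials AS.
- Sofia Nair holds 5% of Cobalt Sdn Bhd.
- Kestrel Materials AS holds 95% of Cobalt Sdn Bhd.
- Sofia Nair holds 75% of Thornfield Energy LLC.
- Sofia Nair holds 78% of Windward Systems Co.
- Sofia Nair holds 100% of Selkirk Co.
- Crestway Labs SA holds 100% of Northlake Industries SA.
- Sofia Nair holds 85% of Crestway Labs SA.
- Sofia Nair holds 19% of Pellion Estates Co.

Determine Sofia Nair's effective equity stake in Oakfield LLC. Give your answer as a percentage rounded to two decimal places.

85.00%

Sofia reaches Oakfield along 2 paths.
Direct stake: 24% = 24%.
Via Selkirk: 100% × 61% = 61%.
Total: 24% + 61% = 85%.
Rounded: 85.00%.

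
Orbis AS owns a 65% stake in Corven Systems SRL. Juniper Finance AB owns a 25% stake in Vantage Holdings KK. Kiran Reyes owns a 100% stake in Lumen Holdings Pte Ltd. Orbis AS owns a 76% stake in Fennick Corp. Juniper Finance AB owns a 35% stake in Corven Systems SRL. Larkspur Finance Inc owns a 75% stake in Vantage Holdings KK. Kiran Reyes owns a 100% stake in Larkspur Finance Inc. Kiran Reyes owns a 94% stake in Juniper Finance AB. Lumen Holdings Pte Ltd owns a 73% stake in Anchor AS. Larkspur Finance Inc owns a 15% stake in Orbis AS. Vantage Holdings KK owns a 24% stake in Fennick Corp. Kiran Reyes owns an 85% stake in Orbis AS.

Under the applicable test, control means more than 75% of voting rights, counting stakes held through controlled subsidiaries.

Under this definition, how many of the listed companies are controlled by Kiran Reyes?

7

Kiran holds 100% of Lumen, so Kiran controls Lumen.
Kiran holds 94% of Juniper, so Kiran controls Juniper.
Kiran holds 100% of Larkspur, so Kiran controls Larkspur.
Juniper and Larkspur together hold 25% + 75% = 100% of Vantage, so Kiran controls Vantage.
Kiran and Larkspur together hold 85% + 15% = 100% of Orbis, so Kiran controls Orbis.
Orbis and Vantage together hold 76% + 24% = 100% of Fennick, so Kiran controls Fennick.
Juniper and Orbis together hold 35% + 65% = 100% of Corven, so Kiran controls Corven.
No other company's threshold is met.
Kiran controls 7 companies.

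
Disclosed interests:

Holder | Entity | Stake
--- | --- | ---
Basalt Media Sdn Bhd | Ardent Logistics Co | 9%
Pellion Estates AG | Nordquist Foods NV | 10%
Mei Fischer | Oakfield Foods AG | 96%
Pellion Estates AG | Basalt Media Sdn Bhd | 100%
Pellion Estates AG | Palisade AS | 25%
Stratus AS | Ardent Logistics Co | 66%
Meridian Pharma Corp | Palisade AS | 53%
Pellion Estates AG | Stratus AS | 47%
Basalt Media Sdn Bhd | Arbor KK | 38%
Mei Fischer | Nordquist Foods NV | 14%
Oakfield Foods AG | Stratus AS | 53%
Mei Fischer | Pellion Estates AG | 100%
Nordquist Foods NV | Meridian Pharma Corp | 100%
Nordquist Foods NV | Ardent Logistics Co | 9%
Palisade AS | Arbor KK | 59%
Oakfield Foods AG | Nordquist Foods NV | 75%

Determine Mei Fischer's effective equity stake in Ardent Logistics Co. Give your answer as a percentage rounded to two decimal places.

Mei reaches Ardent along 6 paths.
Via Pellion → Stratus: 100% × 47% × 66% = 31.02%.
Via Oakfield → Stratus: 96% × 53% × 66% = 33.5808%.
Via Nordquist: 14% × 9% = 1.26%.
Via Oakfield → Nordquist: 96% × 75% × 9% = 6.48%.
Via Pellion → Nordquist: 100% × 10% × 9% = 0.9%.
Via Pellion → Basalt: 100% × 100% × 9% = 9%.
Total: 31.02% + 33.5808% + 1.26% + 6.48% + 0.9% + 9% = 82.2408%.
Rounded: 82.24%.

82.24%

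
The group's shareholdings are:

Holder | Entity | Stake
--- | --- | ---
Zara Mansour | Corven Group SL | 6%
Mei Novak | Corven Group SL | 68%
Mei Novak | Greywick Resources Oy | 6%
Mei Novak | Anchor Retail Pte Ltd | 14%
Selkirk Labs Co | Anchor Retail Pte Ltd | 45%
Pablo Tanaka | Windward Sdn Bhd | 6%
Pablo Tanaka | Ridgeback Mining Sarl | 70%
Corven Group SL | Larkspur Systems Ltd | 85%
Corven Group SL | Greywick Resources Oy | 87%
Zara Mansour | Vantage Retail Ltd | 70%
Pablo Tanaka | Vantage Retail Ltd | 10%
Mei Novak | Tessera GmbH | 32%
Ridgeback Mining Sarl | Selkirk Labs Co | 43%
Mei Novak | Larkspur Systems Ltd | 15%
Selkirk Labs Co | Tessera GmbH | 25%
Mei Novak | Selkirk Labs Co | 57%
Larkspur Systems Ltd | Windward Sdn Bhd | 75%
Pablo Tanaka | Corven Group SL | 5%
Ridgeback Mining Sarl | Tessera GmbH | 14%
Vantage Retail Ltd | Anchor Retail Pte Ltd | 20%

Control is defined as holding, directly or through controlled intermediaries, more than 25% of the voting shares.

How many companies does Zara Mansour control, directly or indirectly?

1

Zara holds 70% of Vantage, so Zara controls Vantage.
No other company's threshold is met.
Zara controls 1 company.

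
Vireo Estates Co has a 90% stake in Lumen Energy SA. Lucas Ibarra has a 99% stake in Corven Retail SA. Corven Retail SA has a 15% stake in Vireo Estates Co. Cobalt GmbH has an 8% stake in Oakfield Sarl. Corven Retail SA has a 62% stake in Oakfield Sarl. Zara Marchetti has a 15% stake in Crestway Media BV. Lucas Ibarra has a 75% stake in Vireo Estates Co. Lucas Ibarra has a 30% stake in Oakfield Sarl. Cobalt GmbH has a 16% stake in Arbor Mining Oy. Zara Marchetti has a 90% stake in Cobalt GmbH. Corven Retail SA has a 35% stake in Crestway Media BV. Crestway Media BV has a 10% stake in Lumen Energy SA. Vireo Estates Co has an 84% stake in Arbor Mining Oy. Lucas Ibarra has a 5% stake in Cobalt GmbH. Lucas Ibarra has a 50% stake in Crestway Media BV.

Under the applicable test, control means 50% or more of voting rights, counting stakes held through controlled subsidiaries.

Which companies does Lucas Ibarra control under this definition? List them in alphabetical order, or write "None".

Lucas holds 99% of Corven, so Lucas controls Corven.
Lucas and Corven together hold 50% + 35% = 85% of Crestway, so Lucas controls Crestway.
Corven and Lucas together hold 15% + 75% = 90% of Vireo, so Lucas controls Vireo.
Vireo holds 84% of Arbor, so Lucas controls Arbor.
Corven and Lucas together hold 62% + 30% = 92% of Oakfield, so Lucas controls Oakfield.
Vireo and Crestway together hold 90% + 10% = 100% of Lumen, so Lucas controls Lumen.
No other company's threshold is met.

Arbor Mining Oy, Corven Retail SA, Crestway Media BV, Lumen Energy SA, Oakfield Sarl, Vireo Estates Co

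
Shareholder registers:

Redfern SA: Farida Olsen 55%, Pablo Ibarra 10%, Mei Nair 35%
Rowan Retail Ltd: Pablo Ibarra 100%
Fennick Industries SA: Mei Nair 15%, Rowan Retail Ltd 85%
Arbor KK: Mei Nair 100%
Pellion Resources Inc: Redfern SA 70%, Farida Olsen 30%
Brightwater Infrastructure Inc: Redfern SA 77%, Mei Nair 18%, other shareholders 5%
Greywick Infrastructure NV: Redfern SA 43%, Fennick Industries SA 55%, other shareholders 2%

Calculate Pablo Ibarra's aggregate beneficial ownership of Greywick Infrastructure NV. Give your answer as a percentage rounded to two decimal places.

Pablo reaches Greywick along 2 paths.
Via Redfern: 10% × 43% = 4.3%.
Via Rowan → Fennick: 100% × 85% × 55% = 46.75%.
Total: 4.3% + 46.75% = 51.05%.

51.05%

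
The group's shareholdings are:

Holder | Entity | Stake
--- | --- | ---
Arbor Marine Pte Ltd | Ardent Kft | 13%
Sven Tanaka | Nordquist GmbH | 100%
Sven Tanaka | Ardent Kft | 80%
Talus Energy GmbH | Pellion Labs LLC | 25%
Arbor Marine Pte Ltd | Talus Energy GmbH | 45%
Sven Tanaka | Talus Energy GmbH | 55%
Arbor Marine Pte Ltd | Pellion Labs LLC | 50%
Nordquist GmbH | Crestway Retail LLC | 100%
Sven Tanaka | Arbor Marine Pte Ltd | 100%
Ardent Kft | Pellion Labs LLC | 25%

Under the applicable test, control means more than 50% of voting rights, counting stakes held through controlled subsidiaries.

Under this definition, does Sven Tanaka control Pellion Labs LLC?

Sven holds 100% of Arbor, so Sven controls Arbor.
Arbor and Sven together hold 13% + 80% = 93% of Ardent, so Sven controls Ardent.
Sven and Arbor together hold 55% + 45% = 100% of Talus, so Sven controls Talus.
Arbor and Talus and Ardent together hold 50% + 25% + 25% = 100% of Pellion, so Sven controls Pellion.

Yes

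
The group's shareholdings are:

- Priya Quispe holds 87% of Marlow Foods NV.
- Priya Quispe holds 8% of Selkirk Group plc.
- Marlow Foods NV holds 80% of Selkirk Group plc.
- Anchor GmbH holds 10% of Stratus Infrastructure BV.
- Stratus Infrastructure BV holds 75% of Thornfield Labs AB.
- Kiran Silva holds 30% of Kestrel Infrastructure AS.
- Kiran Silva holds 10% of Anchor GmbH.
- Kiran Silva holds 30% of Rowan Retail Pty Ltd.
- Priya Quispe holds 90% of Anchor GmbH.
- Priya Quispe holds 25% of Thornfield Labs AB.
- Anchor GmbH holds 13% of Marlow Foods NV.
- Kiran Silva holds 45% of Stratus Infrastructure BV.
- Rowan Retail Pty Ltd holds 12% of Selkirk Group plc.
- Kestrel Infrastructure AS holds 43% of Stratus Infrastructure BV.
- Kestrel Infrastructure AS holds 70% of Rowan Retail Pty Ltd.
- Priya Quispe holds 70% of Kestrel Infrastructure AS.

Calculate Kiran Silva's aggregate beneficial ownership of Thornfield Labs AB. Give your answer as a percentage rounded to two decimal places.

44.18%

Kiran reaches Thornfield along 3 paths.
Via Kestrel → Stratus: 30% × 43% × 75% = 9.675%.
Via Anchor → Stratus: 10% × 10% × 75% = 0.75%.
Via Stratus: 45% × 75% = 33.75%.
Total: 9.675% + 0.75% + 33.75% = 44.175%.
Rounded: 44.18%.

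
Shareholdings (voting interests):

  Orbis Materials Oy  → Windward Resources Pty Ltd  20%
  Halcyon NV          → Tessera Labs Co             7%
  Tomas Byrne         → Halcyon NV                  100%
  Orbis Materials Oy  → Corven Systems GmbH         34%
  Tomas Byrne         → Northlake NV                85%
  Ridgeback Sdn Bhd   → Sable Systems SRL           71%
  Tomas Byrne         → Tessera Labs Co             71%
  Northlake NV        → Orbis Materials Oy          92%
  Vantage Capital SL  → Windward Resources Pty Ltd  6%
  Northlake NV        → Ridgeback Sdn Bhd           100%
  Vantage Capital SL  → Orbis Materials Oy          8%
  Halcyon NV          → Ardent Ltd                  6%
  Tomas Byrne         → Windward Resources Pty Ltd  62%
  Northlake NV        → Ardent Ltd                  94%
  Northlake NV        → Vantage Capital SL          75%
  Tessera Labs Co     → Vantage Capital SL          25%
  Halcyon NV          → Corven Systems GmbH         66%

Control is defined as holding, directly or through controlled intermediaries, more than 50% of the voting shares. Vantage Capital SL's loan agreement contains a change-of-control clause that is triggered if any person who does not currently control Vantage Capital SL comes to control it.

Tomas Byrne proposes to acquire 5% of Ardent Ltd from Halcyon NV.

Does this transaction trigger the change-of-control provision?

The purchase adds only to Tomas's holdings (Halcyon's stake shrinks), so Tomas is the only person who could newly come to control Vantage.
Tomas holds 85% of Northlake, so Tomas controls Northlake.
Tomas holds 100% of Halcyon, so Tomas controls Halcyon.
Halcyon and Tomas together hold 7% + 71% = 78% of Tessera, so Tomas controls Tessera.
Tessera and Northlake together hold 25% + 75% = 100% of Vantage, so Tomas controls Vantage.
So Tomas already controls Vantage before the transaction.
After the purchase, Tomas holds 5% of Ardent directly, and Halcyon's stake falls to 1%.
Tomas controlled Vantage already, so this is not a new person acquiring control; every other person's position is unchanged or reduced.
No new person acquires control, so the clause is not triggered.

No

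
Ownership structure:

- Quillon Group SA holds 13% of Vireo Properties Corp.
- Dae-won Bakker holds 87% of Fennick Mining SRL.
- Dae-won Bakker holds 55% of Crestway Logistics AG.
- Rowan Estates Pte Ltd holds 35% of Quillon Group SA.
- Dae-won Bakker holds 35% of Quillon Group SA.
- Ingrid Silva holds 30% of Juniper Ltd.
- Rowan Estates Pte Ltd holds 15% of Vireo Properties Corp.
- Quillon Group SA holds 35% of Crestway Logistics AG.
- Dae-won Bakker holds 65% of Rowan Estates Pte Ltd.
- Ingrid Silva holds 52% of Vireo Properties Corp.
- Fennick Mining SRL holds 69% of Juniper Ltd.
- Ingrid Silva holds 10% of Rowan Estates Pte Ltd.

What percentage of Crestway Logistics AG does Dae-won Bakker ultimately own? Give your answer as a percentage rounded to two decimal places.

75.21%

Dae-won reaches Crestway along 3 paths.
Via Rowan → Quillon: 65% × 35% × 35% = 7.9625%.
Via Quillon: 35% × 35% = 12.25%.
Direct stake: 55% = 55%.
Total: 7.9625% + 12.25% + 55% = 75.2125%.
Rounded: 75.21%.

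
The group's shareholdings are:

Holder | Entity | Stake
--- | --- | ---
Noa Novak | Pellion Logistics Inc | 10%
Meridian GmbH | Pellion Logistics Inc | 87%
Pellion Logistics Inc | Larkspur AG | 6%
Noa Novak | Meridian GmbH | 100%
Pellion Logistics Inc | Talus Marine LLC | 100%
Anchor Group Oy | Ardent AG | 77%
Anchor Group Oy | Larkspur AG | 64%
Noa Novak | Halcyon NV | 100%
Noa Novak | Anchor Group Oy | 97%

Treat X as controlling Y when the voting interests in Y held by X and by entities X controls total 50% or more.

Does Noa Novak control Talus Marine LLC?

Yes

Noa holds 100% of Meridian, so Noa controls Meridian.
Meridian and Noa together hold 87% + 10% = 97% of Pellion, so Noa controls Pellion.
Pellion holds 100% of Talus, so Noa controls Talus.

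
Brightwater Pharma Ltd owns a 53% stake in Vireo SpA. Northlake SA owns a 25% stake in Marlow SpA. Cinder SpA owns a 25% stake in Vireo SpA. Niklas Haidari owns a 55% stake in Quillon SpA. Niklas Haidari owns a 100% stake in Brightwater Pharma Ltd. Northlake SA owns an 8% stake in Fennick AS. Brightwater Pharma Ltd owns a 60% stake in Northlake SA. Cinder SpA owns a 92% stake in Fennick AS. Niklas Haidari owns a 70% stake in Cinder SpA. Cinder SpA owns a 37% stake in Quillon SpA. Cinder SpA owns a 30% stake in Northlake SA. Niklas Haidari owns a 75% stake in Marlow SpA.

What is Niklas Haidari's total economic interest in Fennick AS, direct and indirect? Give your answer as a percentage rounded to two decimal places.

70.88%

Niklas reaches Fennick along 3 paths.
Via Cinder: 70% × 92% = 64.4%.
Via Cinder → Northlake: 70% × 30% × 8% = 1.68%.
Via Brightwater → Northlake: 100% × 60% × 8% = 4.8%.
Total: 64.4% + 1.68% + 4.8% = 70.88%.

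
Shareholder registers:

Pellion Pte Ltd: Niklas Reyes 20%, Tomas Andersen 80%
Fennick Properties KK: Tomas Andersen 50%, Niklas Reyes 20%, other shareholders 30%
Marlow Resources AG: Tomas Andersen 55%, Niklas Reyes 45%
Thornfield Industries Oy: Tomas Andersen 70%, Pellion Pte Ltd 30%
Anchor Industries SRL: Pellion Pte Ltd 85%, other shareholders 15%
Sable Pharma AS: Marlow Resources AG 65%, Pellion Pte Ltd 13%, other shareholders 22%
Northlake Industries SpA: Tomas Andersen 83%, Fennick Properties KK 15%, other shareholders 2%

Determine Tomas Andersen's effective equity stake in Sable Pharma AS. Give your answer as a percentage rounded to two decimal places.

46.15%

Tomas reaches Sable along 2 paths.
Via Marlow: 55% × 65% = 35.75%.
Via Pellion: 80% × 13% = 10.4%.
Total: 35.75% + 10.4% = 46.15%.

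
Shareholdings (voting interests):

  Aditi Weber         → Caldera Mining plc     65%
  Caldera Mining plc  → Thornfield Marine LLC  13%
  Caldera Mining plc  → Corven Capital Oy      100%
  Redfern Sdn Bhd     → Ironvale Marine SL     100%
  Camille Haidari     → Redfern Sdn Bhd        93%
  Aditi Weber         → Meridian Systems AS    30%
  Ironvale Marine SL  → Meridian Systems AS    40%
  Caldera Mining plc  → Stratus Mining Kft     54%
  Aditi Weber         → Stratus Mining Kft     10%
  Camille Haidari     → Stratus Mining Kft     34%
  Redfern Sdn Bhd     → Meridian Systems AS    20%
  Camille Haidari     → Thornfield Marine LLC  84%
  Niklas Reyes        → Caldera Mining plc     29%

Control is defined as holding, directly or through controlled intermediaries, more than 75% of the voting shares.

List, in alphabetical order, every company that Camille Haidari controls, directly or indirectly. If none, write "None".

Ironvale Marine SL, Redfern Sdn Bhd, Thornfield Marine LLC

Camille holds 84% of Thornfield, so Camille controls Thornfield.
Camille holds 93% of Redfern, so Camille controls Redfern.
Redfern holds 100% of Ironvale, so Camille controls Ironvale.
No other company's threshold is met.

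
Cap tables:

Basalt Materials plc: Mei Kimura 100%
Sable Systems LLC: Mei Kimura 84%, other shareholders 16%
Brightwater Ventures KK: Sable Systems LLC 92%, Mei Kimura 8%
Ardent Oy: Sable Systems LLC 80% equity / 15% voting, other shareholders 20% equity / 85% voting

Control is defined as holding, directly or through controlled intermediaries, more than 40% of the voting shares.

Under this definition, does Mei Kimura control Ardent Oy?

No

Mei holds 100% of Basalt, so Mei controls Basalt.
Mei holds 84% of Sable, so Mei controls Sable.
Sable and Mei together hold 92% + 8% = 100% of Brightwater, so Mei controls Brightwater.
In Ardent, Mei's side holds only 15%, not > 40%.
So Mei does not control Ardent.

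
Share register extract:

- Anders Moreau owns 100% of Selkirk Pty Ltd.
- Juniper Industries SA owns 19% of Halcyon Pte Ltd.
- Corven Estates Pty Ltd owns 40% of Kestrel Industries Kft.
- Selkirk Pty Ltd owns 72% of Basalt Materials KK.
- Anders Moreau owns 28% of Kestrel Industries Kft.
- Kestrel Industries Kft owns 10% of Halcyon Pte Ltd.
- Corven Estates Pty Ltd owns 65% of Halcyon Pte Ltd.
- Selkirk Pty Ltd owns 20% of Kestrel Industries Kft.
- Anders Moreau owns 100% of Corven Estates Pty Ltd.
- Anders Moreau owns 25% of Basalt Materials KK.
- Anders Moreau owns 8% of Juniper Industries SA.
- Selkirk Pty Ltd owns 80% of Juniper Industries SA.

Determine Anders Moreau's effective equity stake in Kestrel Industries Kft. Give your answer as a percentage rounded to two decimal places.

Anders reaches Kestrel along 3 paths.
Via Corven: 100% × 40% = 40%.
Via Selkirk: 100% × 20% = 20%.
Direct stake: 28% = 28%.
Total: 40% + 20% + 28% = 88%.
Rounded: 88.00%.

88.00%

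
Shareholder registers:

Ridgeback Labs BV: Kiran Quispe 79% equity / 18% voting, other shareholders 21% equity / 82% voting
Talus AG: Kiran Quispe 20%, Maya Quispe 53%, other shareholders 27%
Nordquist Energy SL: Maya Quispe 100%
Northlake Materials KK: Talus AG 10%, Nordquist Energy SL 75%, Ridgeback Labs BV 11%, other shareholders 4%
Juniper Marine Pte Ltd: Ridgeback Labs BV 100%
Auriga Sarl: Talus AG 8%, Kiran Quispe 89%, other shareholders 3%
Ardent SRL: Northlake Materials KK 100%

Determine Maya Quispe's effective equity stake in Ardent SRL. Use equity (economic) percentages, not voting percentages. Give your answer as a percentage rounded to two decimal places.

80.30%

Maya reaches Ardent along 2 paths.
Via Talus → Northlake: 53% × 10% × 100% = 5.3%.
Via Nordquist → Northlake: 100% × 75% × 100% = 75%.
Total: 5.3% + 75% = 80.3%.
Rounded: 80.30%.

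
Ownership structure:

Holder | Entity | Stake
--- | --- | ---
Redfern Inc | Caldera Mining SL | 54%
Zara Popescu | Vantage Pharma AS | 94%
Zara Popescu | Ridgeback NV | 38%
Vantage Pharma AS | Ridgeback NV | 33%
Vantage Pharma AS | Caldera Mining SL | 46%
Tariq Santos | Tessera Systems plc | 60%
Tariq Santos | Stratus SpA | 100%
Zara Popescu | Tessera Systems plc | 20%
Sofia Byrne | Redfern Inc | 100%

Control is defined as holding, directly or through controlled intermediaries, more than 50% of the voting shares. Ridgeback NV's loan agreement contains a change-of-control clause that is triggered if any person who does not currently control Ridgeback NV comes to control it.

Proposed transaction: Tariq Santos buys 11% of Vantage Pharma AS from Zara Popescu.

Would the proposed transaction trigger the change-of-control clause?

No

The purchase adds only to Tariq's holdings (Zara's stake shrinks), so Tariq is the only person who could newly come to control Ridgeback.
Tariq holds 60% of Tessera, so Tariq controls Tessera.
Tariq holds 100% of Stratus, so Tariq controls Stratus.
Neither Tariq nor any entity Tariq controls holds any voting interest in Ridgeback.
So before the transaction, Tariq does not control Ridgeback.
After the purchase, Tariq holds 11% of Vantage directly, and Zara's stake falls to 83%.
Tariq's side now holds 11% of Vantage, not > 50%, so Tariq still does not control Vantage.
After the transaction, neither Tariq nor any entity Tariq controls holds a voting interest in Ridgeback, so Tariq still does not control it.
No new person acquires control, so the clause is not triggered.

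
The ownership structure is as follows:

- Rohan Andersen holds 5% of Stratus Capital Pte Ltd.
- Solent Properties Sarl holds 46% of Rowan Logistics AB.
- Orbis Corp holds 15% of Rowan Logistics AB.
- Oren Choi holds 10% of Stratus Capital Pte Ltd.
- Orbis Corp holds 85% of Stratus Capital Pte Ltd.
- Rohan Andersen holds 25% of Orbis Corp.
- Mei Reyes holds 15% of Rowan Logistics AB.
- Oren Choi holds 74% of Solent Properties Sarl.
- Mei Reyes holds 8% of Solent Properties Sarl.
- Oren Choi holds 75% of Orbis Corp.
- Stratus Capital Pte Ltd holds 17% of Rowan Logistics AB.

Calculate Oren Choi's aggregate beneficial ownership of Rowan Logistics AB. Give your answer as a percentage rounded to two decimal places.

Oren reaches Rowan along 4 paths.
Via Solent: 74% × 46% = 34.04%.
Via Orbis: 75% × 15% = 11.25%.
Via Orbis → Stratus: 75% × 85% × 17% = 10.8375%.
Via Stratus: 10% × 17% = 1.7%.
Total: 34.04% + 11.25% + 10.8375% + 1.7% = 57.8275%.
Rounded: 57.83%.

57.83%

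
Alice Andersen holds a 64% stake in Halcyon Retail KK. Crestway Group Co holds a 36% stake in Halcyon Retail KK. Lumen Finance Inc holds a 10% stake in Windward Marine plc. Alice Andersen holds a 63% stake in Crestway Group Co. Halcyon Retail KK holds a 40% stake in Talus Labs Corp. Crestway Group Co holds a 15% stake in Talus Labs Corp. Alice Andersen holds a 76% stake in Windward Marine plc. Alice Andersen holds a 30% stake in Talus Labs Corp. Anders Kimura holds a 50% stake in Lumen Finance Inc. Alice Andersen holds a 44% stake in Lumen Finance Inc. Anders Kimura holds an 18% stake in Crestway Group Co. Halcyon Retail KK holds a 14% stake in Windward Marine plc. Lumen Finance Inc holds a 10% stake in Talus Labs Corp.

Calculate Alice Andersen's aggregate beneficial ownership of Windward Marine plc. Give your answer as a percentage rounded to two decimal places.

92.54%

Alice reaches Windward along 4 paths.
Via Crestway → Halcyon: 63% × 36% × 14% = 3.1752%.
Via Halcyon: 64% × 14% = 8.96%.
Direct stake: 76% = 76%.
Via Lumen: 44% × 10% = 4.4%.
Total: 3.1752% + 8.96% + 76% + 4.4% = 92.5352%.
Rounded: 92.54%.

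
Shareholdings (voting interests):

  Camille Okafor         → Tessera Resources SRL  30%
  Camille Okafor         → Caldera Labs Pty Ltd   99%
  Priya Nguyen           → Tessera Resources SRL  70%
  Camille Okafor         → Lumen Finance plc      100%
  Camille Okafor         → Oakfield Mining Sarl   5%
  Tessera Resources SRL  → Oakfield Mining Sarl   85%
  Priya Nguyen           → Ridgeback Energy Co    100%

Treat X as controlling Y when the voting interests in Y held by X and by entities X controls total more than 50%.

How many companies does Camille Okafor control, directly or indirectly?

Camille holds 99% of Caldera, so Camille controls Caldera.
Camille holds 100% of Lumen, so Camille controls Lumen.
No other company's threshold is met.
Camille controls 2 companies.

2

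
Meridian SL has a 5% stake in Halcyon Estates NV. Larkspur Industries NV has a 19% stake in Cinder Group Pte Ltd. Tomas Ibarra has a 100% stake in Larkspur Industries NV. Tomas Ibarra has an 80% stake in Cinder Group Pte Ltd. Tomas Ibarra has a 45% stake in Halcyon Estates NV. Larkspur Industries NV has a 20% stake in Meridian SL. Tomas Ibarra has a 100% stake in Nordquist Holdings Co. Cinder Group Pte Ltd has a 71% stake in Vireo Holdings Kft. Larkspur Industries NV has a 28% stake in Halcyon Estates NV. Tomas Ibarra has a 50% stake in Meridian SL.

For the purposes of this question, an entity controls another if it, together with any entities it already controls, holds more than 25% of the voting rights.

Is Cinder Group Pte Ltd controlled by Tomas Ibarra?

Tomas holds 100% of Larkspur, so Tomas controls Larkspur.
Tomas and Larkspur together hold 80% + 19% = 99% of Cinder, so Tomas controls Cinder.

Yes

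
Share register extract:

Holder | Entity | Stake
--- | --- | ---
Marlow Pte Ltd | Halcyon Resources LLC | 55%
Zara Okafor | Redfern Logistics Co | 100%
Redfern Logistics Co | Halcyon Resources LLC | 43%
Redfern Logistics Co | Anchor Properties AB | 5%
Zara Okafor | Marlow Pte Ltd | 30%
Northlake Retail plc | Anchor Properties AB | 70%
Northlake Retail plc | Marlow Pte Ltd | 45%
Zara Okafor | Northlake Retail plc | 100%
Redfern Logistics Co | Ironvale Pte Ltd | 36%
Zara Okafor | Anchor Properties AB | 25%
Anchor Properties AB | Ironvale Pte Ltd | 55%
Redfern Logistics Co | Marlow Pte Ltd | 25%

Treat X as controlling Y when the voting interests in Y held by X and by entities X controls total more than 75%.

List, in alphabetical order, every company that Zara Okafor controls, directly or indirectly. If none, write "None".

Anchor Properties AB, Halcyon Resources LLC, Ironvale Pte Ltd, Marlow Pte Ltd, Northlake Retail plc, Redfern Logistics Co

Zara holds 100% of Redfern, so Zara controls Redfern.
Zara holds 100% of Northlake, so Zara controls Northlake.
Redfern and Northlake and Zara together hold 25% + 45% + 30% = 100% of Marlow, so Zara controls Marlow.
Redfern and Northlake and Zara together hold 5% + 70% + 25% = 100% of Anchor, so Zara controls Anchor.
Redfern and Marlow together hold 43% + 55% = 98% of Halcyon, so Zara controls Halcyon.
Anchor and Redfern together hold 55% + 36% = 91% of Ironvale, so Zara controls Ironvale.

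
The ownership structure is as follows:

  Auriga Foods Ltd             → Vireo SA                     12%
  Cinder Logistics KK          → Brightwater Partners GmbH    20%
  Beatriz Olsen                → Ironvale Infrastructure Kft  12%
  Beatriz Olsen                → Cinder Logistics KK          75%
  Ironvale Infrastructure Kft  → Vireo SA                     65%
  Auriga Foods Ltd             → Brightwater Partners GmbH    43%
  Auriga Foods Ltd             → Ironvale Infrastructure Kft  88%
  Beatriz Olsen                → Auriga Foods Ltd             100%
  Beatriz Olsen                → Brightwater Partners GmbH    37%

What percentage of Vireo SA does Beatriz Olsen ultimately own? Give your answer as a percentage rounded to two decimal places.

77.00%

Beatriz reaches Vireo along 3 paths.
Via Auriga: 100% × 12% = 12%.
Via Auriga → Ironvale: 100% × 88% × 65% = 57.2%.
Via Ironvale: 12% × 65% = 7.8%.
Total: 12% + 57.2% + 7.8% = 77%.
Rounded: 77.00%.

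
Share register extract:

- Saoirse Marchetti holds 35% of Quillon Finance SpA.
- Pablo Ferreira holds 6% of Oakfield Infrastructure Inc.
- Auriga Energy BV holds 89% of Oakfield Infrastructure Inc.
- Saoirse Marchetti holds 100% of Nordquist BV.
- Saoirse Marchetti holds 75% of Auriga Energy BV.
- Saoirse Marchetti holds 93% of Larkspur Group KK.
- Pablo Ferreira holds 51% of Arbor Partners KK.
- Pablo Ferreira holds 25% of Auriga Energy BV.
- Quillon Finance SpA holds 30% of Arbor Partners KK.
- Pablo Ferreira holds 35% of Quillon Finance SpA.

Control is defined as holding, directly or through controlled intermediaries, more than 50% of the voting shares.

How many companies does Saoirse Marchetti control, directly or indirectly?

4

Saoirse holds 75% of Auriga, so Saoirse controls Auriga.
Saoirse holds 93% of Larkspur, so Saoirse controls Larkspur.
Auriga holds 89% of Oakfield, so Saoirse controls Oakfield.
Saoirse holds 100% of Nordquist, so Saoirse controls Nordquist.
No other company's threshold is met.
Saoirse controls 4 companies.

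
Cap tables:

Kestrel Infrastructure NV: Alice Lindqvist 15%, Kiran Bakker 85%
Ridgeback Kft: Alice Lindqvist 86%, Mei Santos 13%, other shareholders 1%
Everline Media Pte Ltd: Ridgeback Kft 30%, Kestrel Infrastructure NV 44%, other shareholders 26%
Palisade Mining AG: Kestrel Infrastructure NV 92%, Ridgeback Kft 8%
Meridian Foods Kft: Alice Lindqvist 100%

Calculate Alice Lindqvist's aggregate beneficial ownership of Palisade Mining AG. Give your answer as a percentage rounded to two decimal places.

20.68%

Alice reaches Palisade along 2 paths.
Via Kestrel: 15% × 92% = 13.8%.
Via Ridgeback: 86% × 8% = 6.88%.
Total: 13.8% + 6.88% = 20.68%.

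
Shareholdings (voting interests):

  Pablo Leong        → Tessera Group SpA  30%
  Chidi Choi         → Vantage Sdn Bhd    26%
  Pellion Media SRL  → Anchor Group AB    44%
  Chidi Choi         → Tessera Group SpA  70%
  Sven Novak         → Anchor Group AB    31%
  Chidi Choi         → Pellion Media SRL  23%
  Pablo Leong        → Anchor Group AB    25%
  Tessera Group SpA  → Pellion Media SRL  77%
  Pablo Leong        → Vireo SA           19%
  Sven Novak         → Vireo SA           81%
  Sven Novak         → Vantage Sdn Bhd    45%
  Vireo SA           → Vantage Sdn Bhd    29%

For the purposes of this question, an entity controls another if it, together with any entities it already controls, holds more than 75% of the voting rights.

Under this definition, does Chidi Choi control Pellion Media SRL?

No

Chidi's largest direct stake is 70% in Tessera, which does not meet the threshold, so Chidi controls no company.
In Pellion, Chidi's side holds only 23%, not > 75%.
So Chidi does not control Pellion.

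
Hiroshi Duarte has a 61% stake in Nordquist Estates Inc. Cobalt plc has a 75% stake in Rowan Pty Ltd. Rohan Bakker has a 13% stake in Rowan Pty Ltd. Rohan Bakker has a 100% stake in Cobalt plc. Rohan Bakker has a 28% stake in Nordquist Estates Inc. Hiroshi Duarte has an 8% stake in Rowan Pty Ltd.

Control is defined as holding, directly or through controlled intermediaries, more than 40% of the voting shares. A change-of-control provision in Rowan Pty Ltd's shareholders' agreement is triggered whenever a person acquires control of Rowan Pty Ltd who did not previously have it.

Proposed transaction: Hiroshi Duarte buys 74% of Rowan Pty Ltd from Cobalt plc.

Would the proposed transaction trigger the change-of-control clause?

The purchase adds only to Hiroshi's holdings (Cobalt's stake shrinks), so Hiroshi is the only person who could newly come to control Rowan.
Hiroshi holds 61% of Nordquist, so Hiroshi controls Nordquist.
In Rowan, Hiroshi's side holds only 8%, not > 40%.
So before the transaction, Hiroshi does not control Rowan.
After the purchase, Hiroshi's direct stake in Rowan rises to 8% + 74% = 82%, and Cobalt's stake falls to 1%.
Hiroshi holds 82% of Rowan, so Hiroshi controls Rowan.
Hiroshi did not control Rowan before and does after, so the clause is triggered.

Yes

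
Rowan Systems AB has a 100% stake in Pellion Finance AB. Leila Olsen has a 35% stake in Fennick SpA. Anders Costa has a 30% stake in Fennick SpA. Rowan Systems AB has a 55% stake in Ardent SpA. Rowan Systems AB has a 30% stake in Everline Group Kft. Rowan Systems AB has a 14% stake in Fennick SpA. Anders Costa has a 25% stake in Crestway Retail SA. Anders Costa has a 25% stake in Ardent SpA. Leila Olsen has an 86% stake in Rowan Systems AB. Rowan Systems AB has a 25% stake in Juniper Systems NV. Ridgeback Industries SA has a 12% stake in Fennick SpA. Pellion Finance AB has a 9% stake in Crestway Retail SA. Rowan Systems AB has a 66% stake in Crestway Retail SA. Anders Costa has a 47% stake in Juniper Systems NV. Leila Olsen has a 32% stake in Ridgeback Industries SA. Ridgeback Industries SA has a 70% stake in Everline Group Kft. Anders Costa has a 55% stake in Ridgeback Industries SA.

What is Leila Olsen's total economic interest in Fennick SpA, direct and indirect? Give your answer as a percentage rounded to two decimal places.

50.88%

Leila reaches Fennick along 3 paths.
Direct stake: 35% = 35%.
Via Rowan: 86% × 14% = 12.04%.
Via Ridgeback: 32% × 12% = 3.84%.
Total: 35% + 12.04% + 3.84% = 50.88%.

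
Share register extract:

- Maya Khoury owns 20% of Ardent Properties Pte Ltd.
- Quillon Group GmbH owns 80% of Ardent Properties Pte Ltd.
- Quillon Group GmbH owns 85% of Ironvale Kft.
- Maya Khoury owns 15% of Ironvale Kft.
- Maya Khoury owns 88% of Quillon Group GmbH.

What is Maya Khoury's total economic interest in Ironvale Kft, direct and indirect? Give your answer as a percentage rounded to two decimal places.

89.80%

Maya reaches Ironvale along 2 paths.
Direct stake: 15% = 15%.
Via Quillon: 88% × 85% = 74.8%.
Total: 15% + 74.8% = 89.8%.
Rounded: 89.80%.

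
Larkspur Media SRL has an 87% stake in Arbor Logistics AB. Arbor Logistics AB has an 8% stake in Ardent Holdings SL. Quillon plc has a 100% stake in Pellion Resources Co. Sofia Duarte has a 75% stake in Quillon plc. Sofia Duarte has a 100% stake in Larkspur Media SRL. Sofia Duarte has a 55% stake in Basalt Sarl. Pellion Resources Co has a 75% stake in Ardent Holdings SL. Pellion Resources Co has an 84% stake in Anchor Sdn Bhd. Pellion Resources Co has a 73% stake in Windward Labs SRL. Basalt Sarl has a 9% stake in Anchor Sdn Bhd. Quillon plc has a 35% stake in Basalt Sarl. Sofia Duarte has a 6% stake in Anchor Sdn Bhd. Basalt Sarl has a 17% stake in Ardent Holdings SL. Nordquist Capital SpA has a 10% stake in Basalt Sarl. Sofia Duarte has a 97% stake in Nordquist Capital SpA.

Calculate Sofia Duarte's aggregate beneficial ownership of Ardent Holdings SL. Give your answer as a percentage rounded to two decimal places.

Sofia reaches Ardent along 5 paths.
Via Quillon → Pellion: 75% × 100% × 75% = 56.25%.
Via Larkspur → Arbor: 100% × 87% × 8% = 6.96%.
Via Nordquist → Basalt: 97% × 10% × 17% = 1.649%.
Via Basalt: 55% × 17% = 9.35%.
Via Quillon → Basalt: 75% × 35% × 17% = 4.4625%.
Total: 56.25% + 6.96% + 1.649% + 9.35% + 4.4625% = 78.6715%.
Rounded: 78.67%.

78.67%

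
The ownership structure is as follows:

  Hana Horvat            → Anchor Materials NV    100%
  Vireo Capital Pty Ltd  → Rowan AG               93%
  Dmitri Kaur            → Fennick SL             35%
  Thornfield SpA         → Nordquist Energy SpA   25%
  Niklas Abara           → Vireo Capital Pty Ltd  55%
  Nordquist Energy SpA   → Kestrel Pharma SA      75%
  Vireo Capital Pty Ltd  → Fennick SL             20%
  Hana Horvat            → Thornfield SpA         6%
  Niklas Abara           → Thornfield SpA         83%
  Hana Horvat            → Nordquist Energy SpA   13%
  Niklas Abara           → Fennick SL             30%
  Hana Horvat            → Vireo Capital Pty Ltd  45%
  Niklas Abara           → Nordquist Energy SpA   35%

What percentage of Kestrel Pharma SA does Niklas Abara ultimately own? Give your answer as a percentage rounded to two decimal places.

41.81%

Niklas reaches Kestrel along 2 paths.
Via Thornfield → Nordquist: 83% × 25% × 75% = 15.5625%.
Via Nordquist: 35% × 75% = 26.25%.
Total: 15.5625% + 26.25% = 41.8125%.
Rounded: 41.81%.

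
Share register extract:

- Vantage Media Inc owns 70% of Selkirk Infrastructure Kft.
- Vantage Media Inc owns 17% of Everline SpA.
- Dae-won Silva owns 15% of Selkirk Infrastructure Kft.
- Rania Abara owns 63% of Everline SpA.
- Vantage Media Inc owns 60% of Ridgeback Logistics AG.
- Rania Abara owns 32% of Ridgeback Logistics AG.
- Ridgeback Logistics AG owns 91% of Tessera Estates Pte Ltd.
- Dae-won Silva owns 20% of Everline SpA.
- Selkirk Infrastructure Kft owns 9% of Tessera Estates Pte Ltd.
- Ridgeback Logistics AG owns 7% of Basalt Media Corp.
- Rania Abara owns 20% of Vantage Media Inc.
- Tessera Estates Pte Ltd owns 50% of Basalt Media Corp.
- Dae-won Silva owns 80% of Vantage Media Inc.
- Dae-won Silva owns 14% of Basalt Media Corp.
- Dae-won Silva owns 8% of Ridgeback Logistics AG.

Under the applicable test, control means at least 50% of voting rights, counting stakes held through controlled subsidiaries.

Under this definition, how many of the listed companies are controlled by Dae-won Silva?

5

Dae-won holds 80% of Vantage, so Dae-won controls Vantage.
Vantage and Dae-won together hold 60% + 8% = 68% of Ridgeback, so Dae-won controls Ridgeback.
Dae-won and Vantage together hold 15% + 70% = 85% of Selkirk, so Dae-won controls Selkirk.
Selkirk and Ridgeback together hold 9% + 91% = 100% of Tessera, so Dae-won controls Tessera.
Tessera and Dae-won and Ridgeback together hold 50% + 14% + 7% = 71% of Basalt, so Dae-won controls Basalt.
No other company's threshold is met.
Dae-won controls 5 companies.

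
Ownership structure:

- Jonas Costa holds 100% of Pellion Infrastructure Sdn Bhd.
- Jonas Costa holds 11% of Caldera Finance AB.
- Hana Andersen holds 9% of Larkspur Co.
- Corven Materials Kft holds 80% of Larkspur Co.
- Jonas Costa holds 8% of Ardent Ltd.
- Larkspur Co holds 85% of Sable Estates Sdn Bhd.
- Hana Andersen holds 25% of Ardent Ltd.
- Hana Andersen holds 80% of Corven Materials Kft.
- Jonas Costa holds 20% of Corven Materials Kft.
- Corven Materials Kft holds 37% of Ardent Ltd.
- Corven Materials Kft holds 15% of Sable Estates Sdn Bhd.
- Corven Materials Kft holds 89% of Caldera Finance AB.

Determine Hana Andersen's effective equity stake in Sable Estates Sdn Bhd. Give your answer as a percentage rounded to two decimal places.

Hana reaches Sable along 3 paths.
Via Corven → Larkspur: 80% × 80% × 85% = 54.4%.
Via Larkspur: 9% × 85% = 7.65%.
Via Corven: 80% × 15% = 12%.
Total: 54.4% + 7.65% + 12% = 74.05%.

74.05%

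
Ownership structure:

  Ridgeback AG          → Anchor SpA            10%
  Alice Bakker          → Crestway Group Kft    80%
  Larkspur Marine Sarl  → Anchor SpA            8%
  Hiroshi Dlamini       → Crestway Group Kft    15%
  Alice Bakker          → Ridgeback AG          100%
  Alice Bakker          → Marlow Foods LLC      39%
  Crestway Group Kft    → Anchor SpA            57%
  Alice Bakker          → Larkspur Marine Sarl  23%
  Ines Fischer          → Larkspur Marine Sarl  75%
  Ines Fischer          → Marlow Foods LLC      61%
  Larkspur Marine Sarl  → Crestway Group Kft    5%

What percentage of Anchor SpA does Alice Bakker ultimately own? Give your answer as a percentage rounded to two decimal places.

58.10%

Alice reaches Anchor along 4 paths.
Via Crestway: 80% × 57% = 45.6%.
Via Larkspur → Crestway: 23% × 5% × 57% = 0.6555%.
Via Ridgeback: 100% × 10% = 10%.
Via Larkspur: 23% × 8% = 1.84%.
Total: 45.6% + 0.6555% + 10% + 1.84% = 58.0955%.
Rounded: 58.10%.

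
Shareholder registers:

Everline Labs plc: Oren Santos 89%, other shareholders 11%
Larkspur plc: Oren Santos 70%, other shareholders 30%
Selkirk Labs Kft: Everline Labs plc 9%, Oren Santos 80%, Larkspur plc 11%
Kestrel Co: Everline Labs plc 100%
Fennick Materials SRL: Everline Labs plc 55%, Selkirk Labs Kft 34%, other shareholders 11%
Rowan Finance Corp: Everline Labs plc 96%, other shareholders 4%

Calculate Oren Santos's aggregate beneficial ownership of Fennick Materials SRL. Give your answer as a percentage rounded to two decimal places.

81.49%

Oren reaches Fennick along 4 paths.
Via Everline: 89% × 55% = 48.95%.
Via Everline → Selkirk: 89% × 9% × 34% = 2.7234%.
Via Selkirk: 80% × 34% = 27.2%.
Via Larkspur → Selkirk: 70% × 11% × 34% = 2.618%.
Total: 48.95% + 2.7234% + 27.2% + 2.618% = 81.4914%.
Rounded: 81.49%.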